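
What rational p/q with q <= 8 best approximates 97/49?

Expand x = 97/49 as a continued fraction with the Euclidean algorithm:
  97 = 1*49 + 48, so a_0 = 1.
  49 = 1*48 + 1, so a_1 = 1.
  48 = 48*1 + 0, so a_2 = 48.
so x = [1; 1, 48].
Convergents (p_i = a_i*p_{i-1} + p_{i-2}, q_i = a_i*q_{i-1} + q_{i-2} with p_{-2}=0, p_{-1}=1, q_{-2}=1, q_{-1}=0), until the denominator exceeds 8:
  i=0: a_0=1, p_0 = 1*1 + 0 = 1, q_0 = 1*0 + 1 = 1.
  i=1: a_1=1, p_1 = 1*1 + 1 = 2, q_1 = 1*1 + 0 = 1.
  i=2: a_2=48, p_2 = 48*2 + 1 = 97, q_2 = 48*1 + 1 = 49.
q_2 = 49 > 8, so the last convergent with denominator <= 8 is p_1/q_1 = 2/1.
The closest fraction with denominator <= 8 is either p_1/q_1 or the intermediate fraction (k*p_1 + p_0)/(k*q_1 + q_0) with the largest k >= 1 whose denominator stays <= 8; these approach x as k grows, and every other convergent or intermediate fraction in range is farther away.
Largest k: floor((8 - q_0)/q_1) = floor((8 - 1)/1) = 7.
That gives (7*2 + 1)/(7*1 + 1) = 15/8.
Compare the errors: |x - 2/1| = |97*1 - 2*49|/(49*1) = 1/49, and |x - 15/8| = |97*8 - 15*49|/(49*8) = 41/392.
Cross-multiplying, 1*392 = 392 < 2009 = 41*49, so 1/49 is smaller: the convergent 2/1 is closer to x than 15/8.

2/1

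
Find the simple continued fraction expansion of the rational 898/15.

[59; 1, 6, 2]

Run the Euclidean algorithm on 898 and 15; the successive quotients are the partial quotients a_0, a_1, ... (each step inverts the fractional part left over by the previous one):
  898 = 59*15 + 13, so a_0 = 59.
  15 = 1*13 + 2, so a_1 = 1.
  13 = 6*2 + 1, so a_2 = 6.
  2 = 2*1 + 0, so a_3 = 2.
The remainder reaches 0 after 4 divisions, so the expansion has 4 partial quotients, read off in order.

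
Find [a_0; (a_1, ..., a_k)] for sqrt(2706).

[52; (52, 104)]

Write x_i = (sqrt(2706) + m_i)/d_i with (m_0, d_0) = (0, 1). a_0 = floor(sqrt(2706)) = 52, since 52^2 = 2704 <= 2706 < 2809 = 53^2.
Iterate m_{i+1} = d_i*a_i - m_i, d_{i+1} = (2706 - m_{i+1}^2)/d_i, a_{i+1} = floor((a_0 + m_{i+1})/d_{i+1}):
  m_1 = 1*52 - 0 = 52, d_1 = (2706 - 52^2)/1 = 2/1 = 2, a_1 = floor((52 + 52)/2) = 52.
  m_2 = 2*52 - 52 = 52, d_2 = (2706 - 52^2)/2 = 2/2 = 1, a_2 = floor((52 + 52)/1) = 104.
  m_3 = 1*104 - 52 = 52, d_3 = (2706 - 52^2)/1 = 2/1 = 2: (m_3, d_3) = (m_1, d_1) = (52, 2), so from here the quotients repeat a_1, a_2; the period length is 2.
Hence the expansion of sqrt(2706) is a_0 = 52 followed by the repeating block 52, 104 (period 2).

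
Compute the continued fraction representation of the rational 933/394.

[2; 2, 1, 2, 1, 1, 6, 3]

Run the Euclidean algorithm on 933 and 394; the successive quotients are the partial quotients a_0, a_1, ... (each step inverts the fractional part left over by the previous one):
  933 = 2*394 + 145, so a_0 = 2.
  394 = 2*145 + 104, so a_1 = 2.
  145 = 1*104 + 41, so a_2 = 1.
  104 = 2*41 + 22, so a_3 = 2.
  41 = 1*22 + 19, so a_4 = 1.
  22 = 1*19 + 3, so a_5 = 1.
  19 = 6*3 + 1, so a_6 = 6.
  3 = 3*1 + 0, so a_7 = 3.
The remainder reaches 0 after 8 divisions, so the expansion has 8 partial quotients, read off in order.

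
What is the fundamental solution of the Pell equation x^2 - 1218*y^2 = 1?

First expand sqrt(1218) as a continued fraction. With x_i = (sqrt(1218) + m_i)/d_i and (m_0, d_0) = (0, 1): a_0 = floor(sqrt(1218)) = 34, since 34^2 = 1156 <= 1218 < 1225 = 35^2.
Iterate m_{i+1} = d_i*a_i - m_i, d_{i+1} = (1218 - m_{i+1}^2)/d_i, a_{i+1} = floor((a_0 + m_{i+1})/d_{i+1}):
  m_1 = 1*34 - 0 = 34, d_1 = (1218 - 34^2)/1 = 62/1 = 62, a_1 = floor((34 + 34)/62) = 1.
  m_2 = 62*1 - 34 = 28, d_2 = (1218 - 28^2)/62 = 434/62 = 7, a_2 = floor((34 + 28)/7) = 8.
  m_3 = 7*8 - 28 = 28, d_3 = (1218 - 28^2)/7 = 434/7 = 62, a_3 = floor((34 + 28)/62) = 1.
  m_4 = 62*1 - 28 = 34, d_4 = (1218 - 34^2)/62 = 62/62 = 1, a_4 = floor((34 + 34)/1) = 68.
  m_5 = 1*68 - 34 = 34, d_5 = (1218 - 34^2)/1 = 62/1 = 62: (m_5, d_5) = (m_1, d_1) = (34, 62), so from here the quotients repeat a_1, ..., a_4; the period length is 4.
So sqrt(1218) = [34; (1, 8, 1, 68)] with period length k = 4.
k is even, so the fundamental solution of x^2 - 1218y^2 = 1 is (p_{k-1}, q_{k-1}) = (p_3, q_3); compute convergents through index 3.
Convergents (p_i = a_i*p_{i-1} + p_{i-2}, q_i = a_i*q_{i-1} + q_{i-2} with p_{-2}=0, p_{-1}=1, q_{-2}=1, q_{-1}=0):
  i=0: a_0=34, p_0 = 34*1 + 0 = 34, q_0 = 34*0 + 1 = 1.
  i=1: a_1=1, p_1 = 1*34 + 1 = 35, q_1 = 1*1 + 0 = 1.
  i=2: a_2=8, p_2 = 8*35 + 34 = 314, q_2 = 8*1 + 1 = 9.
  i=3: a_3=1, p_3 = 1*314 + 35 = 349, q_3 = 1*9 + 1 = 10.
Check: 349^2 - 1218*10^2 = 121801 - 121800 = 1, so (x, y) = (349, 10) solves the equation, and by the theorem it is the least positive solution.

(x, y) = (349, 10)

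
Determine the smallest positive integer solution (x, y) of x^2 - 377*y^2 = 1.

First expand sqrt(377) as a continued fraction. With x_i = (sqrt(377) + m_i)/d_i and (m_0, d_0) = (0, 1): a_0 = floor(sqrt(377)) = 19, since 19^2 = 361 <= 377 < 400 = 20^2.
Iterate m_{i+1} = d_i*a_i - m_i, d_{i+1} = (377 - m_{i+1}^2)/d_i, a_{i+1} = floor((a_0 + m_{i+1})/d_{i+1}):
  m_1 = 1*19 - 0 = 19, d_1 = (377 - 19^2)/1 = 16/1 = 16, a_1 = floor((19 + 19)/16) = 2.
  m_2 = 16*2 - 19 = 13, d_2 = (377 - 13^2)/16 = 208/16 = 13, a_2 = floor((19 + 13)/13) = 2.
  m_3 = 13*2 - 13 = 13, d_3 = (377 - 13^2)/13 = 208/13 = 16, a_3 = floor((19 + 13)/16) = 2.
  m_4 = 16*2 - 13 = 19, d_4 = (377 - 19^2)/16 = 16/16 = 1, a_4 = floor((19 + 19)/1) = 38.
  m_5 = 1*38 - 19 = 19, d_5 = (377 - 19^2)/1 = 16/1 = 16: (m_5, d_5) = (m_1, d_1) = (19, 16), so from here the quotients repeat a_1, ..., a_4; the period length is 4.
So sqrt(377) = [19; (2, 2, 2, 38)] with period length k = 4.
k is even, so the fundamental solution of x^2 - 377y^2 = 1 is (p_{k-1}, q_{k-1}) = (p_3, q_3); compute convergents through index 3.
Convergents (p_i = a_i*p_{i-1} + p_{i-2}, q_i = a_i*q_{i-1} + q_{i-2} with p_{-2}=0, p_{-1}=1, q_{-2}=1, q_{-1}=0):
  i=0: a_0=19, p_0 = 19*1 + 0 = 19, q_0 = 19*0 + 1 = 1.
  i=1: a_1=2, p_1 = 2*19 + 1 = 39, q_1 = 2*1 + 0 = 2.
  i=2: a_2=2, p_2 = 2*39 + 19 = 97, q_2 = 2*2 + 1 = 5.
  i=3: a_3=2, p_3 = 2*97 + 39 = 233, q_3 = 2*5 + 2 = 12.
Check: 233^2 - 377*12^2 = 54289 - 54288 = 1, so (x, y) = (233, 12) solves the equation, and by the theorem it is the least positive solution.

(x, y) = (233, 12)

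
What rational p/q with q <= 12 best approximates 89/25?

Expand x = 89/25 as a continued fraction with the Euclidean algorithm:
  89 = 3*25 + 14, so a_0 = 3.
  25 = 1*14 + 11, so a_1 = 1.
  14 = 1*11 + 3, so a_2 = 1.
  11 = 3*3 + 2, so a_3 = 3.
  3 = 1*2 + 1, so a_4 = 1.
  2 = 2*1 + 0, so a_5 = 2.
so x = [3; 1, 1, 3, 1, 2].
Convergents (p_i = a_i*p_{i-1} + p_{i-2}, q_i = a_i*q_{i-1} + q_{i-2} with p_{-2}=0, p_{-1}=1, q_{-2}=1, q_{-1}=0), until the denominator exceeds 12:
  i=0: a_0=3, p_0 = 3*1 + 0 = 3, q_0 = 3*0 + 1 = 1.
  i=1: a_1=1, p_1 = 1*3 + 1 = 4, q_1 = 1*1 + 0 = 1.
  i=2: a_2=1, p_2 = 1*4 + 3 = 7, q_2 = 1*1 + 1 = 2.
  i=3: a_3=3, p_3 = 3*7 + 4 = 25, q_3 = 3*2 + 1 = 7.
  i=4: a_4=1, p_4 = 1*25 + 7 = 32, q_4 = 1*7 + 2 = 9.
  i=5: a_5=2, p_5 = 2*32 + 25 = 89, q_5 = 2*9 + 7 = 25.
q_5 = 25 > 12, so the last convergent with denominator <= 12 is p_4/q_4 = 32/9.
The closest fraction with denominator <= 12 is either p_4/q_4 or the intermediate fraction (k*p_4 + p_3)/(k*q_4 + q_3) with the largest k >= 1 whose denominator stays <= 12; these approach x as k grows, and every other convergent or intermediate fraction in range is farther away.
Largest k: floor((12 - q_3)/q_4) = floor((12 - 7)/9) = 0.
Since k = 0, no intermediate fraction beyond p_4/q_4 has denominator <= 12, so the convergent 32/9 is the closest (its error is |89*9 - 32*25|/(25*9) = 1/225).

32/9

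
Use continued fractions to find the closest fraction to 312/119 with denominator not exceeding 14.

21/8

Expand x = 312/119 as a continued fraction with the Euclidean algorithm:
  312 = 2*119 + 74, so a_0 = 2.
  119 = 1*74 + 45, so a_1 = 1.
  74 = 1*45 + 29, so a_2 = 1.
  45 = 1*29 + 16, so a_3 = 1.
  29 = 1*16 + 13, so a_4 = 1.
  16 = 1*13 + 3, so a_5 = 1.
  13 = 4*3 + 1, so a_6 = 4.
  3 = 3*1 + 0, so a_7 = 3.
so x = [2; 1, 1, 1, 1, 1, 4, 3].
Convergents (p_i = a_i*p_{i-1} + p_{i-2}, q_i = a_i*q_{i-1} + q_{i-2} with p_{-2}=0, p_{-1}=1, q_{-2}=1, q_{-1}=0), until the denominator exceeds 14:
  i=0: a_0=2, p_0 = 2*1 + 0 = 2, q_0 = 2*0 + 1 = 1.
  i=1: a_1=1, p_1 = 1*2 + 1 = 3, q_1 = 1*1 + 0 = 1.
  i=2: a_2=1, p_2 = 1*3 + 2 = 5, q_2 = 1*1 + 1 = 2.
  i=3: a_3=1, p_3 = 1*5 + 3 = 8, q_3 = 1*2 + 1 = 3.
  i=4: a_4=1, p_4 = 1*8 + 5 = 13, q_4 = 1*3 + 2 = 5.
  i=5: a_5=1, p_5 = 1*13 + 8 = 21, q_5 = 1*5 + 3 = 8.
  i=6: a_6=4, p_6 = 4*21 + 13 = 97, q_6 = 4*8 + 5 = 37.
q_6 = 37 > 14, so the last convergent with denominator <= 14 is p_5/q_5 = 21/8.
The closest fraction with denominator <= 14 is either p_5/q_5 or the intermediate fraction (k*p_5 + p_4)/(k*q_5 + q_4) with the largest k >= 1 whose denominator stays <= 14; these approach x as k grows, and every other convergent or intermediate fraction in range is farther away.
Largest k: floor((14 - q_4)/q_5) = floor((14 - 5)/8) = 1.
That gives (1*21 + 13)/(1*8 + 5) = 34/13.
Compare the errors: |x - 21/8| = |312*8 - 21*119|/(119*8) = 3/952, and |x - 34/13| = |312*13 - 34*119|/(119*13) = 10/1547.
Cross-multiplying, 3*1547 = 4641 < 9520 = 10*952, so 3/952 is smaller: the convergent 21/8 is closer to x than 34/13.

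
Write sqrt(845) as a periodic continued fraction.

[29; (14, 1, 1, 14, 58)]

Write x_i = (sqrt(845) + m_i)/d_i with (m_0, d_0) = (0, 1). a_0 = floor(sqrt(845)) = 29, since 29^2 = 841 <= 845 < 900 = 30^2.
Iterate m_{i+1} = d_i*a_i - m_i, d_{i+1} = (845 - m_{i+1}^2)/d_i, a_{i+1} = floor((a_0 + m_{i+1})/d_{i+1}):
  m_1 = 1*29 - 0 = 29, d_1 = (845 - 29^2)/1 = 4/1 = 4, a_1 = floor((29 + 29)/4) = 14.
  m_2 = 4*14 - 29 = 27, d_2 = (845 - 27^2)/4 = 116/4 = 29, a_2 = floor((29 + 27)/29) = 1.
  m_3 = 29*1 - 27 = 2, d_3 = (845 - 2^2)/29 = 841/29 = 29, a_3 = floor((29 + 2)/29) = 1.
  m_4 = 29*1 - 2 = 27, d_4 = (845 - 27^2)/29 = 116/29 = 4, a_4 = floor((29 + 27)/4) = 14.
  m_5 = 4*14 - 27 = 29, d_5 = (845 - 29^2)/4 = 4/4 = 1, a_5 = floor((29 + 29)/1) = 58.
  m_6 = 1*58 - 29 = 29, d_6 = (845 - 29^2)/1 = 4/1 = 4: (m_6, d_6) = (m_1, d_1) = (29, 4), so from here the quotients repeat a_1, ..., a_5; the period length is 5.
Hence the expansion of sqrt(845) is a_0 = 29 followed by the repeating block 14, 1, 1, 14, 58 (period 5).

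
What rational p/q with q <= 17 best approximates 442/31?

57/4

Expand x = 442/31 as a continued fraction with the Euclidean algorithm:
  442 = 14*31 + 8, so a_0 = 14.
  31 = 3*8 + 7, so a_1 = 3.
  8 = 1*7 + 1, so a_2 = 1.
  7 = 7*1 + 0, so a_3 = 7.
so x = [14; 3, 1, 7].
Convergents (p_i = a_i*p_{i-1} + p_{i-2}, q_i = a_i*q_{i-1} + q_{i-2} with p_{-2}=0, p_{-1}=1, q_{-2}=1, q_{-1}=0), until the denominator exceeds 17:
  i=0: a_0=14, p_0 = 14*1 + 0 = 14, q_0 = 14*0 + 1 = 1.
  i=1: a_1=3, p_1 = 3*14 + 1 = 43, q_1 = 3*1 + 0 = 3.
  i=2: a_2=1, p_2 = 1*43 + 14 = 57, q_2 = 1*3 + 1 = 4.
  i=3: a_3=7, p_3 = 7*57 + 43 = 442, q_3 = 7*4 + 3 = 31.
q_3 = 31 > 17, so the last convergent with denominator <= 17 is p_2/q_2 = 57/4.
The closest fraction with denominator <= 17 is either p_2/q_2 or the intermediate fraction (k*p_2 + p_1)/(k*q_2 + q_1) with the largest k >= 1 whose denominator stays <= 17; these approach x as k grows, and every other convergent or intermediate fraction in range is farther away.
Largest k: floor((17 - q_1)/q_2) = floor((17 - 3)/4) = 3.
That gives (3*57 + 43)/(3*4 + 3) = 214/15.
Compare the errors: |x - 57/4| = |442*4 - 57*31|/(31*4) = 1/124, and |x - 214/15| = |442*15 - 214*31|/(31*15) = 4/465.
Cross-multiplying, 1*465 = 465 < 496 = 4*124, so 1/124 is smaller: the convergent 57/4 is closer to x than 214/15.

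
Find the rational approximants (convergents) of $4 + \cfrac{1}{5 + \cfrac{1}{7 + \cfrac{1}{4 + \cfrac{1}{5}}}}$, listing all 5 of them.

4/1, 21/5, 151/36, 625/149, 3276/781

Using the convergent recurrence p_i = a_i*p_{i-1} + p_{i-2}, q_i = a_i*q_{i-1} + q_{i-2} with p_{-2}=0, p_{-1}=1, q_{-2}=1, q_{-1}=0:
  i=0: a_0=4, p_0 = 4*1 + 0 = 4, q_0 = 4*0 + 1 = 1.
  i=1: a_1=5, p_1 = 5*4 + 1 = 21, q_1 = 5*1 + 0 = 5.
  i=2: a_2=7, p_2 = 7*21 + 4 = 151, q_2 = 7*5 + 1 = 36.
  i=3: a_3=4, p_3 = 4*151 + 21 = 625, q_3 = 4*36 + 5 = 149.
  i=4: a_4=5, p_4 = 5*625 + 151 = 3276, q_4 = 5*149 + 36 = 781.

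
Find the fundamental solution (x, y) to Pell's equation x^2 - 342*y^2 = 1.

(x, y) = (37, 2)

First expand sqrt(342) as a continued fraction. With x_i = (sqrt(342) + m_i)/d_i and (m_0, d_0) = (0, 1): a_0 = floor(sqrt(342)) = 18, since 18^2 = 324 <= 342 < 361 = 19^2.
Iterate m_{i+1} = d_i*a_i - m_i, d_{i+1} = (342 - m_{i+1}^2)/d_i, a_{i+1} = floor((a_0 + m_{i+1})/d_{i+1}):
  m_1 = 1*18 - 0 = 18, d_1 = (342 - 18^2)/1 = 18/1 = 18, a_1 = floor((18 + 18)/18) = 2.
  m_2 = 18*2 - 18 = 18, d_2 = (342 - 18^2)/18 = 18/18 = 1, a_2 = floor((18 + 18)/1) = 36.
  m_3 = 1*36 - 18 = 18, d_3 = (342 - 18^2)/1 = 18/1 = 18: (m_3, d_3) = (m_1, d_1) = (18, 18), so from here the quotients repeat a_1, a_2; the period length is 2.
So sqrt(342) = [18; (2, 36)] with period length k = 2.
k is even, so the fundamental solution of x^2 - 342y^2 = 1 is (p_{k-1}, q_{k-1}) = (p_1, q_1); compute convergents through index 1.
Convergents (p_i = a_i*p_{i-1} + p_{i-2}, q_i = a_i*q_{i-1} + q_{i-2} with p_{-2}=0, p_{-1}=1, q_{-2}=1, q_{-1}=0):
  i=0: a_0=18, p_0 = 18*1 + 0 = 18, q_0 = 18*0 + 1 = 1.
  i=1: a_1=2, p_1 = 2*18 + 1 = 37, q_1 = 2*1 + 0 = 2.
Check: 37^2 - 342*2^2 = 1369 - 1368 = 1, so (x, y) = (37, 2) solves the equation, and by the theorem it is the least positive solution.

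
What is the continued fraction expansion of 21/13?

[1; 1, 1, 1, 1, 2]

Run the Euclidean algorithm on 21 and 13; the successive quotients are the partial quotients a_0, a_1, ... (each step inverts the fractional part left over by the previous one):
  21 = 1*13 + 8, so a_0 = 1.
  13 = 1*8 + 5, so a_1 = 1.
  8 = 1*5 + 3, so a_2 = 1.
  5 = 1*3 + 2, so a_3 = 1.
  3 = 1*2 + 1, so a_4 = 1.
  2 = 2*1 + 0, so a_5 = 2.
The remainder reaches 0 after 6 divisions, so the expansion has 6 partial quotients, read off in order.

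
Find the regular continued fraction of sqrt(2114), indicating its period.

[45; (1, 44, 1, 90)]

Write x_i = (sqrt(2114) + m_i)/d_i with (m_0, d_0) = (0, 1). a_0 = floor(sqrt(2114)) = 45, since 45^2 = 2025 <= 2114 < 2116 = 46^2.
Iterate m_{i+1} = d_i*a_i - m_i, d_{i+1} = (2114 - m_{i+1}^2)/d_i, a_{i+1} = floor((a_0 + m_{i+1})/d_{i+1}):
  m_1 = 1*45 - 0 = 45, d_1 = (2114 - 45^2)/1 = 89/1 = 89, a_1 = floor((45 + 45)/89) = 1.
  m_2 = 89*1 - 45 = 44, d_2 = (2114 - 44^2)/89 = 178/89 = 2, a_2 = floor((45 + 44)/2) = 44.
  m_3 = 2*44 - 44 = 44, d_3 = (2114 - 44^2)/2 = 178/2 = 89, a_3 = floor((45 + 44)/89) = 1.
  m_4 = 89*1 - 44 = 45, d_4 = (2114 - 45^2)/89 = 89/89 = 1, a_4 = floor((45 + 45)/1) = 90.
  m_5 = 1*90 - 45 = 45, d_5 = (2114 - 45^2)/1 = 89/1 = 89: (m_5, d_5) = (m_1, d_1) = (45, 89), so from here the quotients repeat a_1, ..., a_4; the period length is 4.
Hence the expansion of sqrt(2114) is a_0 = 45 followed by the repeating block 1, 44, 1, 90 (period 4).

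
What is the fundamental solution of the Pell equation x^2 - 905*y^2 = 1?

First expand sqrt(905) as a continued fraction. With x_i = (sqrt(905) + m_i)/d_i and (m_0, d_0) = (0, 1): a_0 = floor(sqrt(905)) = 30, since 30^2 = 900 <= 905 < 961 = 31^2.
Iterate m_{i+1} = d_i*a_i - m_i, d_{i+1} = (905 - m_{i+1}^2)/d_i, a_{i+1} = floor((a_0 + m_{i+1})/d_{i+1}):
  m_1 = 1*30 - 0 = 30, d_1 = (905 - 30^2)/1 = 5/1 = 5, a_1 = floor((30 + 30)/5) = 12.
  m_2 = 5*12 - 30 = 30, d_2 = (905 - 30^2)/5 = 5/5 = 1, a_2 = floor((30 + 30)/1) = 60.
  m_3 = 1*60 - 30 = 30, d_3 = (905 - 30^2)/1 = 5/1 = 5: (m_3, d_3) = (m_1, d_1) = (30, 5), so from here the quotients repeat a_1, a_2; the period length is 2.
So sqrt(905) = [30; (12, 60)] with period length k = 2.
k is even, so the fundamental solution of x^2 - 905y^2 = 1 is (p_{k-1}, q_{k-1}) = (p_1, q_1); compute convergents through index 1.
Convergents (p_i = a_i*p_{i-1} + p_{i-2}, q_i = a_i*q_{i-1} + q_{i-2} with p_{-2}=0, p_{-1}=1, q_{-2}=1, q_{-1}=0):
  i=0: a_0=30, p_0 = 30*1 + 0 = 30, q_0 = 30*0 + 1 = 1.
  i=1: a_1=12, p_1 = 12*30 + 1 = 361, q_1 = 12*1 + 0 = 12.
Check: 361^2 - 905*12^2 = 130321 - 130320 = 1, so (x, y) = (361, 12) solves the equation, and by the theorem it is the least positive solution.

(x, y) = (361, 12)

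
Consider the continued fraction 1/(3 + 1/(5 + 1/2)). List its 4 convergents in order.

Using the convergent recurrence p_i = a_i*p_{i-1} + p_{i-2}, q_i = a_i*q_{i-1} + q_{i-2} with p_{-2}=0, p_{-1}=1, q_{-2}=1, q_{-1}=0:
  i=0: a_0=0, p_0 = 0*1 + 0 = 0, q_0 = 0*0 + 1 = 1.
  i=1: a_1=3, p_1 = 3*0 + 1 = 1, q_1 = 3*1 + 0 = 3.
  i=2: a_2=5, p_2 = 5*1 + 0 = 5, q_2 = 5*3 + 1 = 16.
  i=3: a_3=2, p_3 = 2*5 + 1 = 11, q_3 = 2*16 + 3 = 35.

0/1, 1/3, 5/16, 11/35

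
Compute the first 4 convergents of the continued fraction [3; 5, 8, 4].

3/1, 16/5, 131/41, 540/169

Using the convergent recurrence p_i = a_i*p_{i-1} + p_{i-2}, q_i = a_i*q_{i-1} + q_{i-2} with p_{-2}=0, p_{-1}=1, q_{-2}=1, q_{-1}=0:
  i=0: a_0=3, p_0 = 3*1 + 0 = 3, q_0 = 3*0 + 1 = 1.
  i=1: a_1=5, p_1 = 5*3 + 1 = 16, q_1 = 5*1 + 0 = 5.
  i=2: a_2=8, p_2 = 8*16 + 3 = 131, q_2 = 8*5 + 1 = 41.
  i=3: a_3=4, p_3 = 4*131 + 16 = 540, q_3 = 4*41 + 5 = 169.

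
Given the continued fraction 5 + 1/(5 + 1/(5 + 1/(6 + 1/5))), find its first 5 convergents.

Using the convergent recurrence p_i = a_i*p_{i-1} + p_{i-2}, q_i = a_i*q_{i-1} + q_{i-2} with p_{-2}=0, p_{-1}=1, q_{-2}=1, q_{-1}=0:
  i=0: a_0=5, p_0 = 5*1 + 0 = 5, q_0 = 5*0 + 1 = 1.
  i=1: a_1=5, p_1 = 5*5 + 1 = 26, q_1 = 5*1 + 0 = 5.
  i=2: a_2=5, p_2 = 5*26 + 5 = 135, q_2 = 5*5 + 1 = 26.
  i=3: a_3=6, p_3 = 6*135 + 26 = 836, q_3 = 6*26 + 5 = 161.
  i=4: a_4=5, p_4 = 5*836 + 135 = 4315, q_4 = 5*161 + 26 = 831.

5/1, 26/5, 135/26, 836/161, 4315/831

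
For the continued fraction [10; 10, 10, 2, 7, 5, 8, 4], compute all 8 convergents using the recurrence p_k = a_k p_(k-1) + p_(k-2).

Using the convergent recurrence p_i = a_i*p_{i-1} + p_{i-2}, q_i = a_i*q_{i-1} + q_{i-2} with p_{-2}=0, p_{-1}=1, q_{-2}=1, q_{-1}=0:
  i=0: a_0=10, p_0 = 10*1 + 0 = 10, q_0 = 10*0 + 1 = 1.
  i=1: a_1=10, p_1 = 10*10 + 1 = 101, q_1 = 10*1 + 0 = 10.
  i=2: a_2=10, p_2 = 10*101 + 10 = 1020, q_2 = 10*10 + 1 = 101.
  i=3: a_3=2, p_3 = 2*1020 + 101 = 2141, q_3 = 2*101 + 10 = 212.
  i=4: a_4=7, p_4 = 7*2141 + 1020 = 16007, q_4 = 7*212 + 101 = 1585.
  i=5: a_5=5, p_5 = 5*16007 + 2141 = 82176, q_5 = 5*1585 + 212 = 8137.
  i=6: a_6=8, p_6 = 8*82176 + 16007 = 673415, q_6 = 8*8137 + 1585 = 66681.
  i=7: a_7=4, p_7 = 4*673415 + 82176 = 2775836, q_7 = 4*66681 + 8137 = 274861.

10/1, 101/10, 1020/101, 2141/212, 16007/1585, 82176/8137, 673415/66681, 2775836/274861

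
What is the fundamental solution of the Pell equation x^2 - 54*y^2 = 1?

(x, y) = (485, 66)

First expand sqrt(54) as a continued fraction. With x_i = (sqrt(54) + m_i)/d_i and (m_0, d_0) = (0, 1): a_0 = floor(sqrt(54)) = 7, since 7^2 = 49 <= 54 < 64 = 8^2.
Iterate m_{i+1} = d_i*a_i - m_i, d_{i+1} = (54 - m_{i+1}^2)/d_i, a_{i+1} = floor((a_0 + m_{i+1})/d_{i+1}):
  m_1 = 1*7 - 0 = 7, d_1 = (54 - 7^2)/1 = 5/1 = 5, a_1 = floor((7 + 7)/5) = 2.
  m_2 = 5*2 - 7 = 3, d_2 = (54 - 3^2)/5 = 45/5 = 9, a_2 = floor((7 + 3)/9) = 1.
  m_3 = 9*1 - 3 = 6, d_3 = (54 - 6^2)/9 = 18/9 = 2, a_3 = floor((7 + 6)/2) = 6.
  m_4 = 2*6 - 6 = 6, d_4 = (54 - 6^2)/2 = 18/2 = 9, a_4 = floor((7 + 6)/9) = 1.
  m_5 = 9*1 - 6 = 3, d_5 = (54 - 3^2)/9 = 45/9 = 5, a_5 = floor((7 + 3)/5) = 2.
  m_6 = 5*2 - 3 = 7, d_6 = (54 - 7^2)/5 = 5/5 = 1, a_6 = floor((7 + 7)/1) = 14.
  m_7 = 1*14 - 7 = 7, d_7 = (54 - 7^2)/1 = 5/1 = 5: (m_7, d_7) = (m_1, d_1) = (7, 5), so from here the quotients repeat a_1, ..., a_6; the period length is 6.
So sqrt(54) = [7; (2, 1, 6, 1, 2, 14)] with period length k = 6.
k is even, so the fundamental solution of x^2 - 54y^2 = 1 is (p_{k-1}, q_{k-1}) = (p_5, q_5); compute convergents through index 5.
Convergents (p_i = a_i*p_{i-1} + p_{i-2}, q_i = a_i*q_{i-1} + q_{i-2} with p_{-2}=0, p_{-1}=1, q_{-2}=1, q_{-1}=0):
  i=0: a_0=7, p_0 = 7*1 + 0 = 7, q_0 = 7*0 + 1 = 1.
  i=1: a_1=2, p_1 = 2*7 + 1 = 15, q_1 = 2*1 + 0 = 2.
  i=2: a_2=1, p_2 = 1*15 + 7 = 22, q_2 = 1*2 + 1 = 3.
  i=3: a_3=6, p_3 = 6*22 + 15 = 147, q_3 = 6*3 + 2 = 20.
  i=4: a_4=1, p_4 = 1*147 + 22 = 169, q_4 = 1*20 + 3 = 23.
  i=5: a_5=2, p_5 = 2*169 + 147 = 485, q_5 = 2*23 + 20 = 66.
Check: 485^2 - 54*66^2 = 235225 - 235224 = 1, so (x, y) = (485, 66) solves the equation, and by the theorem it is the least positive solution.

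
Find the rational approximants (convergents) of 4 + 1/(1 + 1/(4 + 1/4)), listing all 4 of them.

Using the convergent recurrence p_i = a_i*p_{i-1} + p_{i-2}, q_i = a_i*q_{i-1} + q_{i-2} with p_{-2}=0, p_{-1}=1, q_{-2}=1, q_{-1}=0:
  i=0: a_0=4, p_0 = 4*1 + 0 = 4, q_0 = 4*0 + 1 = 1.
  i=1: a_1=1, p_1 = 1*4 + 1 = 5, q_1 = 1*1 + 0 = 1.
  i=2: a_2=4, p_2 = 4*5 + 4 = 24, q_2 = 4*1 + 1 = 5.
  i=3: a_3=4, p_3 = 4*24 + 5 = 101, q_3 = 4*5 + 1 = 21.

4/1, 5/1, 24/5, 101/21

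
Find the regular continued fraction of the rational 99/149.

Run the Euclidean algorithm on 99 and 149; the successive quotients are the partial quotients a_0, a_1, ... (each step inverts the fractional part left over by the previous one):
  99 = 0*149 + 99, so a_0 = 0.
  149 = 1*99 + 50, so a_1 = 1.
  99 = 1*50 + 49, so a_2 = 1.
  50 = 1*49 + 1, so a_3 = 1.
  49 = 49*1 + 0, so a_4 = 49.
The remainder reaches 0 after 5 divisions, so the expansion has 5 partial quotients, read off in order.

[0; 1, 1, 1, 49]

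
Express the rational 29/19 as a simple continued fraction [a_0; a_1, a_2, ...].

[1; 1, 1, 9]

Run the Euclidean algorithm on 29 and 19; the successive quotients are the partial quotients a_0, a_1, ... (each step inverts the fractional part left over by the previous one):
  29 = 1*19 + 10, so a_0 = 1.
  19 = 1*10 + 9, so a_1 = 1.
  10 = 1*9 + 1, so a_2 = 1.
  9 = 9*1 + 0, so a_3 = 9.
The remainder reaches 0 after 4 divisions, so the expansion has 4 partial quotients, read off in order.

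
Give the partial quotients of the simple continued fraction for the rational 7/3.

Run the Euclidean algorithm on 7 and 3; the successive quotients are the partial quotients a_0, a_1, ... (each step inverts the fractional part left over by the previous one):
  7 = 2*3 + 1, so a_0 = 2.
  3 = 3*1 + 0, so a_1 = 3.
The remainder reaches 0 after 2 divisions, so the expansion has 2 partial quotients, read off in order.

[2; 3]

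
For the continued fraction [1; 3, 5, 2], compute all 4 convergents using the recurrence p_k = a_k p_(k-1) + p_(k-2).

Using the convergent recurrence p_i = a_i*p_{i-1} + p_{i-2}, q_i = a_i*q_{i-1} + q_{i-2} with p_{-2}=0, p_{-1}=1, q_{-2}=1, q_{-1}=0:
  i=0: a_0=1, p_0 = 1*1 + 0 = 1, q_0 = 1*0 + 1 = 1.
  i=1: a_1=3, p_1 = 3*1 + 1 = 4, q_1 = 3*1 + 0 = 3.
  i=2: a_2=5, p_2 = 5*4 + 1 = 21, q_2 = 5*3 + 1 = 16.
  i=3: a_3=2, p_3 = 2*21 + 4 = 46, q_3 = 2*16 + 3 = 35.

1/1, 4/3, 21/16, 46/35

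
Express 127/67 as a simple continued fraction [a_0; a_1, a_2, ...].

[1; 1, 8, 1, 1, 3]

Run the Euclidean algorithm on 127 and 67; the successive quotients are the partial quotients a_0, a_1, ... (each step inverts the fractional part left over by the previous one):
  127 = 1*67 + 60, so a_0 = 1.
  67 = 1*60 + 7, so a_1 = 1.
  60 = 8*7 + 4, so a_2 = 8.
  7 = 1*4 + 3, so a_3 = 1.
  4 = 1*3 + 1, so a_4 = 1.
  3 = 3*1 + 0, so a_5 = 3.
The remainder reaches 0 after 6 divisions, so the expansion has 6 partial quotients, read off in order.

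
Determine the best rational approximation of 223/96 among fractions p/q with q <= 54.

Expand x = 223/96 as a continued fraction with the Euclidean algorithm:
  223 = 2*96 + 31, so a_0 = 2.
  96 = 3*31 + 3, so a_1 = 3.
  31 = 10*3 + 1, so a_2 = 10.
  3 = 3*1 + 0, so a_3 = 3.
so x = [2; 3, 10, 3].
Convergents (p_i = a_i*p_{i-1} + p_{i-2}, q_i = a_i*q_{i-1} + q_{i-2} with p_{-2}=0, p_{-1}=1, q_{-2}=1, q_{-1}=0), until the denominator exceeds 54:
  i=0: a_0=2, p_0 = 2*1 + 0 = 2, q_0 = 2*0 + 1 = 1.
  i=1: a_1=3, p_1 = 3*2 + 1 = 7, q_1 = 3*1 + 0 = 3.
  i=2: a_2=10, p_2 = 10*7 + 2 = 72, q_2 = 10*3 + 1 = 31.
  i=3: a_3=3, p_3 = 3*72 + 7 = 223, q_3 = 3*31 + 3 = 96.
q_3 = 96 > 54, so the last convergent with denominator <= 54 is p_2/q_2 = 72/31.
The closest fraction with denominator <= 54 is either p_2/q_2 or the intermediate fraction (k*p_2 + p_1)/(k*q_2 + q_1) with the largest k >= 1 whose denominator stays <= 54; these approach x as k grows, and every other convergent or intermediate fraction in range is farther away.
Largest k: floor((54 - q_1)/q_2) = floor((54 - 3)/31) = 1.
That gives (1*72 + 7)/(1*31 + 3) = 79/34.
Compare the errors: |x - 72/31| = |223*31 - 72*96|/(96*31) = 1/2976, and |x - 79/34| = |223*34 - 79*96|/(96*34) = 2/3264.
Cross-multiplying, 1*3264 = 3264 < 5952 = 2*2976, so 1/2976 is smaller: the convergent 72/31 is closer to x than 79/34.

72/31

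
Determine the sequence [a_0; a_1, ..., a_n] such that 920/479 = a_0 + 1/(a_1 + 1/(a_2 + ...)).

Run the Euclidean algorithm on 920 and 479; the successive quotients are the partial quotients a_0, a_1, ... (each step inverts the fractional part left over by the previous one):
  920 = 1*479 + 441, so a_0 = 1.
  479 = 1*441 + 38, so a_1 = 1.
  441 = 11*38 + 23, so a_2 = 11.
  38 = 1*23 + 15, so a_3 = 1.
  23 = 1*15 + 8, so a_4 = 1.
  15 = 1*8 + 7, so a_5 = 1.
  8 = 1*7 + 1, so a_6 = 1.
  7 = 7*1 + 0, so a_7 = 7.
The remainder reaches 0 after 8 divisions, so the expansion has 8 partial quotients, read off in order.

[1; 1, 11, 1, 1, 1, 1, 7]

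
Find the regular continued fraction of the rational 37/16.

Run the Euclidean algorithm on 37 and 16; the successive quotients are the partial quotients a_0, a_1, ... (each step inverts the fractional part left over by the previous one):
  37 = 2*16 + 5, so a_0 = 2.
  16 = 3*5 + 1, so a_1 = 3.
  5 = 5*1 + 0, so a_2 = 5.
The remainder reaches 0 after 3 divisions, so the expansion has 3 partial quotients, read off in order.

[2; 3, 5]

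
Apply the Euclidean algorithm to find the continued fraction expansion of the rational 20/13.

Run the Euclidean algorithm on 20 and 13; the successive quotients are the partial quotients a_0, a_1, ... (each step inverts the fractional part left over by the previous one):
  20 = 1*13 + 7, so a_0 = 1.
  13 = 1*7 + 6, so a_1 = 1.
  7 = 1*6 + 1, so a_2 = 1.
  6 = 6*1 + 0, so a_3 = 6.
The remainder reaches 0 after 4 divisions, so the expansion has 4 partial quotients, read off in order.

[1; 1, 1, 6]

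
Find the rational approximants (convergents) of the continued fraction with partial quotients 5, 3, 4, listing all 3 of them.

Using the convergent recurrence p_i = a_i*p_{i-1} + p_{i-2}, q_i = a_i*q_{i-1} + q_{i-2} with p_{-2}=0, p_{-1}=1, q_{-2}=1, q_{-1}=0:
  i=0: a_0=5, p_0 = 5*1 + 0 = 5, q_0 = 5*0 + 1 = 1.
  i=1: a_1=3, p_1 = 3*5 + 1 = 16, q_1 = 3*1 + 0 = 3.
  i=2: a_2=4, p_2 = 4*16 + 5 = 69, q_2 = 4*3 + 1 = 13.

5/1, 16/3, 69/13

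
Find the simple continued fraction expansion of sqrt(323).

[17; (1, 34)]

Write x_i = (sqrt(323) + m_i)/d_i with (m_0, d_0) = (0, 1). a_0 = floor(sqrt(323)) = 17, since 17^2 = 289 <= 323 < 324 = 18^2.
Iterate m_{i+1} = d_i*a_i - m_i, d_{i+1} = (323 - m_{i+1}^2)/d_i, a_{i+1} = floor((a_0 + m_{i+1})/d_{i+1}):
  m_1 = 1*17 - 0 = 17, d_1 = (323 - 17^2)/1 = 34/1 = 34, a_1 = floor((17 + 17)/34) = 1.
  m_2 = 34*1 - 17 = 17, d_2 = (323 - 17^2)/34 = 34/34 = 1, a_2 = floor((17 + 17)/1) = 34.
  m_3 = 1*34 - 17 = 17, d_3 = (323 - 17^2)/1 = 34/1 = 34: (m_3, d_3) = (m_1, d_1) = (17, 34), so from here the quotients repeat a_1, a_2; the period length is 2.
Hence the expansion of sqrt(323) is a_0 = 17 followed by the repeating block 1, 34 (period 2).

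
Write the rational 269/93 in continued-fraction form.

[2; 1, 8, 3, 3]

Run the Euclidean algorithm on 269 and 93; the successive quotients are the partial quotients a_0, a_1, ... (each step inverts the fractional part left over by the previous one):
  269 = 2*93 + 83, so a_0 = 2.
  93 = 1*83 + 10, so a_1 = 1.
  83 = 8*10 + 3, so a_2 = 8.
  10 = 3*3 + 1, so a_3 = 3.
  3 = 3*1 + 0, so a_4 = 3.
The remainder reaches 0 after 5 divisions, so the expansion has 5 partial quotients, read off in order.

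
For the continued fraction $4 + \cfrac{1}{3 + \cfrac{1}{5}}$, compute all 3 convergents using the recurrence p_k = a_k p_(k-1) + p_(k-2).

Using the convergent recurrence p_i = a_i*p_{i-1} + p_{i-2}, q_i = a_i*q_{i-1} + q_{i-2} with p_{-2}=0, p_{-1}=1, q_{-2}=1, q_{-1}=0:
  i=0: a_0=4, p_0 = 4*1 + 0 = 4, q_0 = 4*0 + 1 = 1.
  i=1: a_1=3, p_1 = 3*4 + 1 = 13, q_1 = 3*1 + 0 = 3.
  i=2: a_2=5, p_2 = 5*13 + 4 = 69, q_2 = 5*3 + 1 = 16.

4/1, 13/3, 69/16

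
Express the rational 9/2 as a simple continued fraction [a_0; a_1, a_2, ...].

Run the Euclidean algorithm on 9 and 2; the successive quotients are the partial quotients a_0, a_1, ... (each step inverts the fractional part left over by the previous one):
  9 = 4*2 + 1, so a_0 = 4.
  2 = 2*1 + 0, so a_1 = 2.
The remainder reaches 0 after 2 divisions, so the expansion has 2 partial quotients, read off in order.

[4; 2]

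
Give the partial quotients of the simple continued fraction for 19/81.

Run the Euclidean algorithm on 19 and 81; the successive quotients are the partial quotients a_0, a_1, ... (each step inverts the fractional part left over by the previous one):
  19 = 0*81 + 19, so a_0 = 0.
  81 = 4*19 + 5, so a_1 = 4.
  19 = 3*5 + 4, so a_2 = 3.
  5 = 1*4 + 1, so a_3 = 1.
  4 = 4*1 + 0, so a_4 = 4.
The remainder reaches 0 after 5 divisions, so the expansion has 5 partial quotients, read off in order.

[0; 4, 3, 1, 4]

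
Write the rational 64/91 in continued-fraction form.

[0; 1, 2, 2, 1, 2, 3]

Run the Euclidean algorithm on 64 and 91; the successive quotients are the partial quotients a_0, a_1, ... (each step inverts the fractional part left over by the previous one):
  64 = 0*91 + 64, so a_0 = 0.
  91 = 1*64 + 27, so a_1 = 1.
  64 = 2*27 + 10, so a_2 = 2.
  27 = 2*10 + 7, so a_3 = 2.
  10 = 1*7 + 3, so a_4 = 1.
  7 = 2*3 + 1, so a_5 = 2.
  3 = 3*1 + 0, so a_6 = 3.
The remainder reaches 0 after 7 divisions, so the expansion has 7 partial quotients, read off in order.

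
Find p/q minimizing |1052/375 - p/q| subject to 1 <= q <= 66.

Expand x = 1052/375 as a continued fraction with the Euclidean algorithm:
  1052 = 2*375 + 302, so a_0 = 2.
  375 = 1*302 + 73, so a_1 = 1.
  302 = 4*73 + 10, so a_2 = 4.
  73 = 7*10 + 3, so a_3 = 7.
  10 = 3*3 + 1, so a_4 = 3.
  3 = 3*1 + 0, so a_5 = 3.
so x = [2; 1, 4, 7, 3, 3].
Convergents (p_i = a_i*p_{i-1} + p_{i-2}, q_i = a_i*q_{i-1} + q_{i-2} with p_{-2}=0, p_{-1}=1, q_{-2}=1, q_{-1}=0), until the denominator exceeds 66:
  i=0: a_0=2, p_0 = 2*1 + 0 = 2, q_0 = 2*0 + 1 = 1.
  i=1: a_1=1, p_1 = 1*2 + 1 = 3, q_1 = 1*1 + 0 = 1.
  i=2: a_2=4, p_2 = 4*3 + 2 = 14, q_2 = 4*1 + 1 = 5.
  i=3: a_3=7, p_3 = 7*14 + 3 = 101, q_3 = 7*5 + 1 = 36.
  i=4: a_4=3, p_4 = 3*101 + 14 = 317, q_4 = 3*36 + 5 = 113.
q_4 = 113 > 66, so the last convergent with denominator <= 66 is p_3/q_3 = 101/36.
The closest fraction with denominator <= 66 is either p_3/q_3 or the intermediate fraction (k*p_3 + p_2)/(k*q_3 + q_2) with the largest k >= 1 whose denominator stays <= 66; these approach x as k grows, and every other convergent or intermediate fraction in range is farther away.
Largest k: floor((66 - q_2)/q_3) = floor((66 - 5)/36) = 1.
That gives (1*101 + 14)/(1*36 + 5) = 115/41.
Compare the errors: |x - 101/36| = |1052*36 - 101*375|/(375*36) = 3/13500, and |x - 115/41| = |1052*41 - 115*375|/(375*41) = 7/15375.
Cross-multiplying, 3*15375 = 46125 < 94500 = 7*13500, so 3/13500 is smaller: the convergent 101/36 is closer to x than 115/41.

101/36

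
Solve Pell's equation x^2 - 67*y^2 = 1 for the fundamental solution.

(x, y) = (48842, 5967)

First expand sqrt(67) as a continued fraction. With x_i = (sqrt(67) + m_i)/d_i and (m_0, d_0) = (0, 1): a_0 = floor(sqrt(67)) = 8, since 8^2 = 64 <= 67 < 81 = 9^2.
Iterate m_{i+1} = d_i*a_i - m_i, d_{i+1} = (67 - m_{i+1}^2)/d_i, a_{i+1} = floor((a_0 + m_{i+1})/d_{i+1}):
  m_1 = 1*8 - 0 = 8, d_1 = (67 - 8^2)/1 = 3/1 = 3, a_1 = floor((8 + 8)/3) = 5.
  m_2 = 3*5 - 8 = 7, d_2 = (67 - 7^2)/3 = 18/3 = 6, a_2 = floor((8 + 7)/6) = 2.
  m_3 = 6*2 - 7 = 5, d_3 = (67 - 5^2)/6 = 42/6 = 7, a_3 = floor((8 + 5)/7) = 1.
  m_4 = 7*1 - 5 = 2, d_4 = (67 - 2^2)/7 = 63/7 = 9, a_4 = floor((8 + 2)/9) = 1.
  m_5 = 9*1 - 2 = 7, d_5 = (67 - 7^2)/9 = 18/9 = 2, a_5 = floor((8 + 7)/2) = 7.
  m_6 = 2*7 - 7 = 7, d_6 = (67 - 7^2)/2 = 18/2 = 9, a_6 = floor((8 + 7)/9) = 1.
  m_7 = 9*1 - 7 = 2, d_7 = (67 - 2^2)/9 = 63/9 = 7, a_7 = floor((8 + 2)/7) = 1.
  m_8 = 7*1 - 2 = 5, d_8 = (67 - 5^2)/7 = 42/7 = 6, a_8 = floor((8 + 5)/6) = 2.
  m_9 = 6*2 - 5 = 7, d_9 = (67 - 7^2)/6 = 18/6 = 3, a_9 = floor((8 + 7)/3) = 5.
  m_10 = 3*5 - 7 = 8, d_10 = (67 - 8^2)/3 = 3/3 = 1, a_10 = floor((8 + 8)/1) = 16.
  m_11 = 1*16 - 8 = 8, d_11 = (67 - 8^2)/1 = 3/1 = 3: (m_11, d_11) = (m_1, d_1) = (8, 3), so from here the quotients repeat a_1, ..., a_10; the period length is 10.
So sqrt(67) = [8; (5, 2, 1, 1, 7, 1, 1, 2, 5, 16)] with period length k = 10.
k is even, so the fundamental solution of x^2 - 67y^2 = 1 is (p_{k-1}, q_{k-1}) = (p_9, q_9); compute convergents through index 9.
Convergents (p_i = a_i*p_{i-1} + p_{i-2}, q_i = a_i*q_{i-1} + q_{i-2} with p_{-2}=0, p_{-1}=1, q_{-2}=1, q_{-1}=0):
  i=0: a_0=8, p_0 = 8*1 + 0 = 8, q_0 = 8*0 + 1 = 1.
  i=1: a_1=5, p_1 = 5*8 + 1 = 41, q_1 = 5*1 + 0 = 5.
  i=2: a_2=2, p_2 = 2*41 + 8 = 90, q_2 = 2*5 + 1 = 11.
  i=3: a_3=1, p_3 = 1*90 + 41 = 131, q_3 = 1*11 + 5 = 16.
  i=4: a_4=1, p_4 = 1*131 + 90 = 221, q_4 = 1*16 + 11 = 27.
  i=5: a_5=7, p_5 = 7*221 + 131 = 1678, q_5 = 7*27 + 16 = 205.
  i=6: a_6=1, p_6 = 1*1678 + 221 = 1899, q_6 = 1*205 + 27 = 232.
  i=7: a_7=1, p_7 = 1*1899 + 1678 = 3577, q_7 = 1*232 + 205 = 437.
  i=8: a_8=2, p_8 = 2*3577 + 1899 = 9053, q_8 = 2*437 + 232 = 1106.
  i=9: a_9=5, p_9 = 5*9053 + 3577 = 48842, q_9 = 5*1106 + 437 = 5967.
Check: 48842^2 - 67*5967^2 = 2385540964 - 2385540963 = 1, so (x, y) = (48842, 5967) solves the equation, and by the theorem it is the least positive solution.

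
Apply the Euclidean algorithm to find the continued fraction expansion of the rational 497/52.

[9; 1, 1, 3, 1, 5]

Run the Euclidean algorithm on 497 and 52; the successive quotients are the partial quotients a_0, a_1, ... (each step inverts the fractional part left over by the previous one):
  497 = 9*52 + 29, so a_0 = 9.
  52 = 1*29 + 23, so a_1 = 1.
  29 = 1*23 + 6, so a_2 = 1.
  23 = 3*6 + 5, so a_3 = 3.
  6 = 1*5 + 1, so a_4 = 1.
  5 = 5*1 + 0, so a_5 = 5.
The remainder reaches 0 after 6 divisions, so the expansion has 6 partial quotients, read off in order.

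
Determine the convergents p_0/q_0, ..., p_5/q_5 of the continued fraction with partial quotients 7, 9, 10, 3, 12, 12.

7/1, 64/9, 647/91, 2005/282, 24707/3475, 298489/41982

Using the convergent recurrence p_i = a_i*p_{i-1} + p_{i-2}, q_i = a_i*q_{i-1} + q_{i-2} with p_{-2}=0, p_{-1}=1, q_{-2}=1, q_{-1}=0:
  i=0: a_0=7, p_0 = 7*1 + 0 = 7, q_0 = 7*0 + 1 = 1.
  i=1: a_1=9, p_1 = 9*7 + 1 = 64, q_1 = 9*1 + 0 = 9.
  i=2: a_2=10, p_2 = 10*64 + 7 = 647, q_2 = 10*9 + 1 = 91.
  i=3: a_3=3, p_3 = 3*647 + 64 = 2005, q_3 = 3*91 + 9 = 282.
  i=4: a_4=12, p_4 = 12*2005 + 647 = 24707, q_4 = 12*282 + 91 = 3475.
  i=5: a_5=12, p_5 = 12*24707 + 2005 = 298489, q_5 = 12*3475 + 282 = 41982.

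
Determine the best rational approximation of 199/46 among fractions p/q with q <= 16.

Expand x = 199/46 as a continued fraction with the Euclidean algorithm:
  199 = 4*46 + 15, so a_0 = 4.
  46 = 3*15 + 1, so a_1 = 3.
  15 = 15*1 + 0, so a_2 = 15.
so x = [4; 3, 15].
Convergents (p_i = a_i*p_{i-1} + p_{i-2}, q_i = a_i*q_{i-1} + q_{i-2} with p_{-2}=0, p_{-1}=1, q_{-2}=1, q_{-1}=0), until the denominator exceeds 16:
  i=0: a_0=4, p_0 = 4*1 + 0 = 4, q_0 = 4*0 + 1 = 1.
  i=1: a_1=3, p_1 = 3*4 + 1 = 13, q_1 = 3*1 + 0 = 3.
  i=2: a_2=15, p_2 = 15*13 + 4 = 199, q_2 = 15*3 + 1 = 46.
q_2 = 46 > 16, so the last convergent with denominator <= 16 is p_1/q_1 = 13/3.
The closest fraction with denominator <= 16 is either p_1/q_1 or the intermediate fraction (k*p_1 + p_0)/(k*q_1 + q_0) with the largest k >= 1 whose denominator stays <= 16; these approach x as k grows, and every other convergent or intermediate fraction in range is farther away.
Largest k: floor((16 - q_0)/q_1) = floor((16 - 1)/3) = 5.
That gives (5*13 + 4)/(5*3 + 1) = 69/16.
Compare the errors: |x - 13/3| = |199*3 - 13*46|/(46*3) = 1/138, and |x - 69/16| = |199*16 - 69*46|/(46*16) = 10/736.
Cross-multiplying, 1*736 = 736 < 1380 = 10*138, so 1/138 is smaller: the convergent 13/3 is closer to x than 69/16.

13/3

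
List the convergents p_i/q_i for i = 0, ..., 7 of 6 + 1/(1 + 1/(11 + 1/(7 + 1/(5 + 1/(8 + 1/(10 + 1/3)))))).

6/1, 7/1, 83/12, 588/85, 3023/437, 24772/3581, 250743/36247, 777001/112322

Using the convergent recurrence p_i = a_i*p_{i-1} + p_{i-2}, q_i = a_i*q_{i-1} + q_{i-2} with p_{-2}=0, p_{-1}=1, q_{-2}=1, q_{-1}=0:
  i=0: a_0=6, p_0 = 6*1 + 0 = 6, q_0 = 6*0 + 1 = 1.
  i=1: a_1=1, p_1 = 1*6 + 1 = 7, q_1 = 1*1 + 0 = 1.
  i=2: a_2=11, p_2 = 11*7 + 6 = 83, q_2 = 11*1 + 1 = 12.
  i=3: a_3=7, p_3 = 7*83 + 7 = 588, q_3 = 7*12 + 1 = 85.
  i=4: a_4=5, p_4 = 5*588 + 83 = 3023, q_4 = 5*85 + 12 = 437.
  i=5: a_5=8, p_5 = 8*3023 + 588 = 24772, q_5 = 8*437 + 85 = 3581.
  i=6: a_6=10, p_6 = 10*24772 + 3023 = 250743, q_6 = 10*3581 + 437 = 36247.
  i=7: a_7=3, p_7 = 3*250743 + 24772 = 777001, q_7 = 3*36247 + 3581 = 112322.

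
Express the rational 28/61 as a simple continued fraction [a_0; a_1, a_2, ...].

[0; 2, 5, 1, 1, 2]

Run the Euclidean algorithm on 28 and 61; the successive quotients are the partial quotients a_0, a_1, ... (each step inverts the fractional part left over by the previous one):
  28 = 0*61 + 28, so a_0 = 0.
  61 = 2*28 + 5, so a_1 = 2.
  28 = 5*5 + 3, so a_2 = 5.
  5 = 1*3 + 2, so a_3 = 1.
  3 = 1*2 + 1, so a_4 = 1.
  2 = 2*1 + 0, so a_5 = 2.
The remainder reaches 0 after 6 divisions, so the expansion has 6 partial quotients, read off in order.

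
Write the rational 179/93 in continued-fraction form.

[1; 1, 12, 3, 2]

Run the Euclidean algorithm on 179 and 93; the successive quotients are the partial quotients a_0, a_1, ... (each step inverts the fractional part left over by the previous one):
  179 = 1*93 + 86, so a_0 = 1.
  93 = 1*86 + 7, so a_1 = 1.
  86 = 12*7 + 2, so a_2 = 12.
  7 = 3*2 + 1, so a_3 = 3.
  2 = 2*1 + 0, so a_4 = 2.
The remainder reaches 0 after 5 divisions, so the expansion has 5 partial quotients, read off in order.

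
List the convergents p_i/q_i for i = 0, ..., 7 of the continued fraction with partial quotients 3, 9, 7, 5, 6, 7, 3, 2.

Using the convergent recurrence p_i = a_i*p_{i-1} + p_{i-2}, q_i = a_i*q_{i-1} + q_{i-2} with p_{-2}=0, p_{-1}=1, q_{-2}=1, q_{-1}=0:
  i=0: a_0=3, p_0 = 3*1 + 0 = 3, q_0 = 3*0 + 1 = 1.
  i=1: a_1=9, p_1 = 9*3 + 1 = 28, q_1 = 9*1 + 0 = 9.
  i=2: a_2=7, p_2 = 7*28 + 3 = 199, q_2 = 7*9 + 1 = 64.
  i=3: a_3=5, p_3 = 5*199 + 28 = 1023, q_3 = 5*64 + 9 = 329.
  i=4: a_4=6, p_4 = 6*1023 + 199 = 6337, q_4 = 6*329 + 64 = 2038.
  i=5: a_5=7, p_5 = 7*6337 + 1023 = 45382, q_5 = 7*2038 + 329 = 14595.
  i=6: a_6=3, p_6 = 3*45382 + 6337 = 142483, q_6 = 3*14595 + 2038 = 45823.
  i=7: a_7=2, p_7 = 2*142483 + 45382 = 330348, q_7 = 2*45823 + 14595 = 106241.

3/1, 28/9, 199/64, 1023/329, 6337/2038, 45382/14595, 142483/45823, 330348/106241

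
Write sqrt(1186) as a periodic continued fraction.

Write x_i = (sqrt(1186) + m_i)/d_i with (m_0, d_0) = (0, 1). a_0 = floor(sqrt(1186)) = 34, since 34^2 = 1156 <= 1186 < 1225 = 35^2.
Iterate m_{i+1} = d_i*a_i - m_i, d_{i+1} = (1186 - m_{i+1}^2)/d_i, a_{i+1} = floor((a_0 + m_{i+1})/d_{i+1}):
  m_1 = 1*34 - 0 = 34, d_1 = (1186 - 34^2)/1 = 30/1 = 30, a_1 = floor((34 + 34)/30) = 2.
  m_2 = 30*2 - 34 = 26, d_2 = (1186 - 26^2)/30 = 510/30 = 17, a_2 = floor((34 + 26)/17) = 3.
  m_3 = 17*3 - 26 = 25, d_3 = (1186 - 25^2)/17 = 561/17 = 33, a_3 = floor((34 + 25)/33) = 1.
  m_4 = 33*1 - 25 = 8, d_4 = (1186 - 8^2)/33 = 1122/33 = 34, a_4 = floor((34 + 8)/34) = 1.
  m_5 = 34*1 - 8 = 26, d_5 = (1186 - 26^2)/34 = 510/34 = 15, a_5 = floor((34 + 26)/15) = 4.
  m_6 = 15*4 - 26 = 34, d_6 = (1186 - 34^2)/15 = 30/15 = 2, a_6 = floor((34 + 34)/2) = 34.
  m_7 = 2*34 - 34 = 34, d_7 = (1186 - 34^2)/2 = 30/2 = 15, a_7 = floor((34 + 34)/15) = 4.
  m_8 = 15*4 - 34 = 26, d_8 = (1186 - 26^2)/15 = 510/15 = 34, a_8 = floor((34 + 26)/34) = 1.
  m_9 = 34*1 - 26 = 8, d_9 = (1186 - 8^2)/34 = 1122/34 = 33, a_9 = floor((34 + 8)/33) = 1.
  m_10 = 33*1 - 8 = 25, d_10 = (1186 - 25^2)/33 = 561/33 = 17, a_10 = floor((34 + 25)/17) = 3.
  m_11 = 17*3 - 25 = 26, d_11 = (1186 - 26^2)/17 = 510/17 = 30, a_11 = floor((34 + 26)/30) = 2.
  m_12 = 30*2 - 26 = 34, d_12 = (1186 - 34^2)/30 = 30/30 = 1, a_12 = floor((34 + 34)/1) = 68.
  m_13 = 1*68 - 34 = 34, d_13 = (1186 - 34^2)/1 = 30/1 = 30: (m_13, d_13) = (m_1, d_1) = (34, 30), so from here the quotients repeat a_1, ..., a_12; the period length is 12.
Hence the expansion of sqrt(1186) is a_0 = 34 followed by the repeating block 2, 3, 1, 1, 4, 34, 4, 1, 1, 3, 2, 68 (period 12).

[34; (2, 3, 1, 1, 4, 34, 4, 1, 1, 3, 2, 68)]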